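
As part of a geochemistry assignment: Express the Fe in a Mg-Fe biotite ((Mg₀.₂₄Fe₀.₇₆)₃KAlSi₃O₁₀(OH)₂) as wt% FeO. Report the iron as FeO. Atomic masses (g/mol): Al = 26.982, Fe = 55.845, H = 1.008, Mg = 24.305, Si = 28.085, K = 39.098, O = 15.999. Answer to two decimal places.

33.49 wt%

Formula mass = 489.165 g/mol.
2.28 Fe → 2.2800 mol FeO per formula unit; M(FeO) = 71.844, so FeO mass = 163.804 g.
163.804/489.165 × 100 = 33.49 wt%.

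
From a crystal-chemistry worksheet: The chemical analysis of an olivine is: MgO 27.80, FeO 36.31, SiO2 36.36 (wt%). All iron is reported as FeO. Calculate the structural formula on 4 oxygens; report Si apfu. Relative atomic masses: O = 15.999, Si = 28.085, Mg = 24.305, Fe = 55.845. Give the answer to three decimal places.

1.006 Si apfu

MgO (M=40.304): mol = 0.68976; Mg = 0.68976, O = 0.68976.
FeO (M=71.844): mol = 0.50540; Fe = 0.50540, O = 0.50540.
SiO2 (M=60.083): mol = 0.60516; Si = 0.60516, O = 1.21032.
ΣO = 2.40548; factor = 4/ΣO = 1.66287.
Si apfu = 0.60516 × 1.66287 = 1.006.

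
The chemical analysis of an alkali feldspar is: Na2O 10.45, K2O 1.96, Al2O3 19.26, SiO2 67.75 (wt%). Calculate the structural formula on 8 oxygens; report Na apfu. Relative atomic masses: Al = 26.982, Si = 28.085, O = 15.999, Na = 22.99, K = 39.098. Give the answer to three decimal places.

0.896 Na apfu

10.45 wt% Na2O ÷ 61.979 g/mol = 0.16861 mol, giving 0.33722 Na and 0.16861 O.
1.96 wt% K2O ÷ 94.195 g/mol = 0.02081 mol, giving 0.04162 K and 0.02081 O.
19.26 wt% Al2O3 ÷ 101.961 g/mol = 0.18890 mol, giving 0.37780 Al and 0.56670 O.
67.75 wt% SiO2 ÷ 60.083 g/mol = 1.12761 mol, giving 1.12761 Si and 2.25522 O.
Oxygen sums to 3.01134; scaling by 8/3.01134 = 2.65662 puts the formula on 8 O.
Na: 0.33722 × 2.65662 = 0.896 atoms per formula unit.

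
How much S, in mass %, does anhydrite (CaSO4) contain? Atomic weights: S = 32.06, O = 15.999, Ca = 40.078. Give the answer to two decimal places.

23.55 mass %

M(CaSO4) = 136.134 g/mol.
S contributes 1 × 32.06 = 32.060 g per mole.
32.060/136.134 = 0.2355 → 23.55%.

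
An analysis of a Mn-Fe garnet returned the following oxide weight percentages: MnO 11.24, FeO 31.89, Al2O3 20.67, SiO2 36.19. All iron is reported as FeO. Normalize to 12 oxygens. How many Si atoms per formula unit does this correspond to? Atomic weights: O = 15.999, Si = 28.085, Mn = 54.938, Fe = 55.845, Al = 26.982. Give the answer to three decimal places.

MnO: 11.24/70.937 = 0.15845 mol → 0.15845 mol Mn, 0.15845 mol O.
FeO: 31.89/71.844 = 0.44388 mol → 0.44388 mol Fe, 0.44388 mol O.
Al2O3: 20.67/101.961 = 0.20272 mol → 0.40544 mol Al, 0.60816 mol O.
SiO2: 36.19/60.083 = 0.60233 mol → 0.60233 mol Si, 1.20466 mol O.
Total oxygen = 2.41515 mol. Normalization factor = 12/2.41515 = 4.96864.
Si per 12 O = 0.60233 × 4.96864 = 2.993.

2.993 Si apfu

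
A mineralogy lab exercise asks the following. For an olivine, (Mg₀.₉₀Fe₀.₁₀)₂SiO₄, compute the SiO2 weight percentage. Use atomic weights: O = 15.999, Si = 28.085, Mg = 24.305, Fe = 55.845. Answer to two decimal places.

Formula mass = 146.999 g/mol.
1 Si → 1.0000 mol SiO2 per formula unit; M(SiO2) = 60.083, so SiO2 mass = 60.083 g.
60.083/146.999 × 100 = 40.87 wt%.

40.87 wt%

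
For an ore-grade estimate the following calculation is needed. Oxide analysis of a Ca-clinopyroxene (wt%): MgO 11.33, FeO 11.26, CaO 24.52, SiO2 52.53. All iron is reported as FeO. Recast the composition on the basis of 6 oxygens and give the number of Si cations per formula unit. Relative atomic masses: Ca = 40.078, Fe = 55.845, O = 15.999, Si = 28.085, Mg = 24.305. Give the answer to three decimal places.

MgO: 11.33/40.304 = 0.28111 mol → 0.28111 mol Mg, 0.28111 mol O.
FeO: 11.26/71.844 = 0.15673 mol → 0.15673 mol Fe, 0.15673 mol O.
CaO: 24.52/56.077 = 0.43726 mol → 0.43726 mol Ca, 0.43726 mol O.
SiO2: 52.53/60.083 = 0.87429 mol → 0.87429 mol Si, 1.74858 mol O.
Total oxygen = 2.62368 mol. Normalization factor = 6/2.62368 = 2.28686.
Si per 6 O = 0.87429 × 2.28686 = 1.999.

1.999 Si apfu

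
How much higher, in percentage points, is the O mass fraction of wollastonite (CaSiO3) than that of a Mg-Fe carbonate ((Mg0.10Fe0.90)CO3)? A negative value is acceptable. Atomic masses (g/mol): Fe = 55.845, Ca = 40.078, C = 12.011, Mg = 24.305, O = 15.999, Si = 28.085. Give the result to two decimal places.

First mineral: 47.997 g O in 116.160 g formula = 41.32 wt% O.
Second mineral: 47.997 g O in 112.699 g formula = 42.59 wt% O.
41.32% − 42.59% gives a difference of -1.27 percentage points.

-1.27 percentage points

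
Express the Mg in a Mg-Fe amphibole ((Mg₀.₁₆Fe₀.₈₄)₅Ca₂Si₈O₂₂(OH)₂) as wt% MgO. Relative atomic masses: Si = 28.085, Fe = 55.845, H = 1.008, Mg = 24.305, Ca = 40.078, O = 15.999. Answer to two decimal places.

Molar mass of (Mg₀.₁₆Fe₀.₈₄)₅Ca₂Si₈O₂₂(OH)₂ = 0.80×24.305 + 4.20×55.845 + 2×40.078 + 8×28.085 + 24×15.999 + 2×1.008 = 944.821 g/mol.
Each formula unit contains 0.80 Mg, equivalent to 0.80/1 = 0.8000 mol MgO.
M(MgO) = 1×24.305 + 1×15.999 = 40.304 g/mol.
Mass of MgO per formula unit = 0.8000 × 40.304 = 32.243 g.
MgO wt% = 32.243 / 944.821 × 100 = 3.41%.

3.41 wt%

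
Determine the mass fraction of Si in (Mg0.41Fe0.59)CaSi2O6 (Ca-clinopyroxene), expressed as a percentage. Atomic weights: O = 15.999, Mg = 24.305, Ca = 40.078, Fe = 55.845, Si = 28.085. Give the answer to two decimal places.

Formula mass = 0.41·24.305 + 0.59·55.845 + 1·40.078 + 2·28.085 + 6·15.999 = 235.156 g/mol, of which 56.170 g is Si.
So Si makes up 56.170/235.156 = 0.2389 of the mass, i.e. 23.89%.

23.89 wt%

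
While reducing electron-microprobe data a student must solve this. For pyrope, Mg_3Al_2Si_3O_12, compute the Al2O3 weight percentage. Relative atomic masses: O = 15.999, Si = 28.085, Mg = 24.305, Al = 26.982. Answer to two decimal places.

25.29 wt%

M(Mg_3Al_2Si_3O_12) = 403.122 g/mol; M(Al2O3) = 101.961 g/mol.
Moles Al2O3 per formula unit = 2 Al ÷ 2 = 1.0000.
Al2O3 fraction = (1.0000 × 101.961) / 403.122 = 101.961/403.122 = 0.2529.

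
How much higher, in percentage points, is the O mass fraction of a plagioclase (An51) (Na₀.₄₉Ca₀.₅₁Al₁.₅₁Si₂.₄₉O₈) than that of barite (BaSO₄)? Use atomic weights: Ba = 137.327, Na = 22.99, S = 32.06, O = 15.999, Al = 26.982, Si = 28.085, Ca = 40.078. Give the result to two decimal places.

O in Na₀.₄₉Ca₀.₅₁Al₁.₅₁Si₂.₄₉O₈: molar mass 270.371 g/mol; 8×15.999 = 127.992 g → 47.34 wt%.
O in BaSO₄: molar mass 233.383 g/mol; 4×15.999 = 63.996 g → 27.42 wt%.
Difference = 47.34 − 27.42 = 19.92 percentage points.

19.92 percentage points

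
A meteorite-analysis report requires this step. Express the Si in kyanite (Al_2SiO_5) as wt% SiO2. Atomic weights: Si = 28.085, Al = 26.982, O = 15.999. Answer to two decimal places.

Molar mass of Al_2SiO_5 = 2*26.982 + 1*28.085 + 5*15.999 = 162.044 g/mol.
Each formula unit contains 1 Si, equivalent to 1/1 = 1.0000 mol SiO2.
M(SiO2) = 1×28.085 + 2×15.999 = 60.083 g/mol.
Mass of SiO2 per formula unit = 1.0000 × 60.083 = 60.083 g.
SiO2 wt% = 60.083 / 162.044 × 100 = 37.08%.

37.08 wt%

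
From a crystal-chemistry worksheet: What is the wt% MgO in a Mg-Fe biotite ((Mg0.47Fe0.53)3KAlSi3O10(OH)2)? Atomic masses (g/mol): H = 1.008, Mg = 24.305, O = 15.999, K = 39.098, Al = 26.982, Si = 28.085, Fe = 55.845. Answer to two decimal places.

12.16 wt%

Formula mass = 467.403 g/mol.
1.41 Mg → 1.4100 mol MgO per formula unit; M(MgO) = 40.304, so MgO mass = 56.829 g.
56.829/467.403 × 100 = 12.16 wt%.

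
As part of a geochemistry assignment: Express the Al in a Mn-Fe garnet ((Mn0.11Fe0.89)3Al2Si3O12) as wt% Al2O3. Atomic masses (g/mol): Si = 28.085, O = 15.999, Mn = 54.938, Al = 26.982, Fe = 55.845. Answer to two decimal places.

Molar mass of (Mn0.11Fe0.89)3Al2Si3O12 = 0.33*54.938 + 2.67*55.845 + 2*26.982 + 3*28.085 + 12*15.999 = 497.443 g/mol.
Each formula unit contains 2 Al, equivalent to 2/2 = 1.0000 mol Al2O3.
M(Al2O3) = 2×26.982 + 3×15.999 = 101.961 g/mol.
Mass of Al2O3 per formula unit = 1.0000 × 101.961 = 101.961 g.
Al2O3 wt% = 101.961 / 497.443 × 100 = 20.50%.

20.50 wt%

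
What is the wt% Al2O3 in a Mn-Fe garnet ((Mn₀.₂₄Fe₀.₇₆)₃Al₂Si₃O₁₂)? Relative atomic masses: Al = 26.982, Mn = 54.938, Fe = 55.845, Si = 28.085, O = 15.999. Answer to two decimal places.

Molar mass of (Mn₀.₂₄Fe₀.₇₆)₃Al₂Si₃O₁₂ = 0.72*54.938 + 2.28*55.845 + 2*26.982 + 3*28.085 + 12*15.999 = 497.089 g/mol.
Each formula unit contains 2 Al, equivalent to 2/2 = 1.0000 mol Al2O3.
M(Al2O3) = 2×26.982 + 3×15.999 = 101.961 g/mol.
Mass of Al2O3 per formula unit = 1.0000 × 101.961 = 101.961 g.
Al2O3 wt% = 101.961 / 497.089 × 100 = 20.51%.

20.51 wt%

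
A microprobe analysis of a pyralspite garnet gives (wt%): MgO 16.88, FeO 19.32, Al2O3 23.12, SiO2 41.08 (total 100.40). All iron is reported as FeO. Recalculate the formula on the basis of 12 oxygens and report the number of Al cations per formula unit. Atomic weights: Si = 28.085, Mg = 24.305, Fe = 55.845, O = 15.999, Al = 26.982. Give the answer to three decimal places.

MgO (M=40.304): mol = 0.41882; Mg = 0.41882, O = 0.41882.
FeO (M=71.844): mol = 0.26892; Fe = 0.26892, O = 0.26892.
Al2O3 (M=101.961): mol = 0.22675; Al = 0.45350, O = 0.68025.
SiO2 (M=60.083): mol = 0.68372; Si = 0.68372, O = 1.36744.
ΣO = 2.73543; factor = 12/ΣO = 4.38688.
Al apfu = 0.45350 × 4.38688 = 1.989.

1.989 Al apfu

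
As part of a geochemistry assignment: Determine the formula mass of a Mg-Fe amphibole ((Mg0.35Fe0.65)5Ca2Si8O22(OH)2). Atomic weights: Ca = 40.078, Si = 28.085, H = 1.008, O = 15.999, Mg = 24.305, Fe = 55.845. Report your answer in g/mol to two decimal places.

914.86 g/mol

The formula mass is the sum 1.75·24.305 + 3.25·55.845 + 2·40.078 + 8·28.085 + 24·15.999 + 2·1.008.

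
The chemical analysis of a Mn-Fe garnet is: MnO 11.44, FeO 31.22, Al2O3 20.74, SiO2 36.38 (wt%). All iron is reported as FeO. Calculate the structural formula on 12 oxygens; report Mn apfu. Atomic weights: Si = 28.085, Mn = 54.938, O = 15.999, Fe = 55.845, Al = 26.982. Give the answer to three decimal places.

MnO: 11.44/70.937 = 0.16127 mol → 0.16127 mol Mn, 0.16127 mol O.
FeO: 31.22/71.844 = 0.43455 mol → 0.43455 mol Fe, 0.43455 mol O.
Al2O3: 20.74/101.961 = 0.20341 mol → 0.40682 mol Al, 0.61023 mol O.
SiO2: 36.38/60.083 = 0.60550 mol → 0.60550 mol Si, 1.21100 mol O.
Total oxygen = 2.41705 mol. Normalization factor = 12/2.41705 = 4.96473.
Mn per 12 O = 0.16127 × 4.96473 = 0.801.

0.801 Mn apfu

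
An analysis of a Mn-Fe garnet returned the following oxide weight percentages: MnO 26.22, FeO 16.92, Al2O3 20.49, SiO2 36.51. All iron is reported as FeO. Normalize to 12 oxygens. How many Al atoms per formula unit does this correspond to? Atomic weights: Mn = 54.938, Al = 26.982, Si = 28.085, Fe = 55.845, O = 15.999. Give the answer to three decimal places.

26.22 wt% MnO ÷ 70.937 g/mol = 0.36962 mol, giving 0.36962 Mn and 0.36962 O.
16.92 wt% FeO ÷ 71.844 g/mol = 0.23551 mol, giving 0.23551 Fe and 0.23551 O.
20.49 wt% Al2O3 ÷ 101.961 g/mol = 0.20096 mol, giving 0.40192 Al and 0.60288 O.
36.51 wt% SiO2 ÷ 60.083 g/mol = 0.60766 mol, giving 0.60766 Si and 1.21532 O.
Oxygen sums to 2.42333; scaling by 12/2.42333 = 4.95186 puts the formula on 12 O.
Al: 0.40192 × 4.95186 = 1.990 atoms per formula unit.

1.990 Al apfu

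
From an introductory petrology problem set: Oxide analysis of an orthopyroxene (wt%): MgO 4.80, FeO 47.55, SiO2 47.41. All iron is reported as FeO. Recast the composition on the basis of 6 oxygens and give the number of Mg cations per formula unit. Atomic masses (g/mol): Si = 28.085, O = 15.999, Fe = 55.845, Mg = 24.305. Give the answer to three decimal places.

MgO: 4.80/40.304 = 0.11909 mol → 0.11909 mol Mg, 0.11909 mol O.
FeO: 47.55/71.844 = 0.66185 mol → 0.66185 mol Fe, 0.66185 mol O.
SiO2: 47.41/60.083 = 0.78908 mol → 0.78908 mol Si, 1.57816 mol O.
Total oxygen = 2.35910 mol. Normalization factor = 6/2.35910 = 2.54334.
Mg per 6 O = 0.11909 × 2.54334 = 0.303.

0.303 Mg apfu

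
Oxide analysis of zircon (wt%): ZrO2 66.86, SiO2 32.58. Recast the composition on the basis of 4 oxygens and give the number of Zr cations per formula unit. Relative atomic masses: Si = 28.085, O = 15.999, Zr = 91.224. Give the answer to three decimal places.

66.86 wt% ZrO2 ÷ 123.222 g/mol = 0.54260 mol, giving 0.54260 Zr and 1.08520 O.
32.58 wt% SiO2 ÷ 60.083 g/mol = 0.54225 mol, giving 0.54225 Si and 1.08450 O.
Oxygen sums to 2.16970; scaling by 4/2.16970 = 1.84357 puts the formula on 4 O.
Zr: 0.54260 × 1.84357 = 1.000 atoms per formula unit.

1.000 Zr apfu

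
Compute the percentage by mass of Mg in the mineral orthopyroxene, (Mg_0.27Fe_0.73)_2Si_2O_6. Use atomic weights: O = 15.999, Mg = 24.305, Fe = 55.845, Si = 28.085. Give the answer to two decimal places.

5.32 mass %

Formula mass = 0.54·24.305 + 1.46·55.845 + 2·28.085 + 6·15.999 = 246.822 g/mol, of which 13.125 g is Mg.
So Mg makes up 13.125/246.822 = 0.0532 of the mass, i.e. 5.32%.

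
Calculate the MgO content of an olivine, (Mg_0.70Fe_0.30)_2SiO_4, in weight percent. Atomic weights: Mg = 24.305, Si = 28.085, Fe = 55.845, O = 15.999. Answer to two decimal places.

Molar mass of (Mg_0.70Fe_0.30)_2SiO_4 = 1.40·24.305 + 0.60·55.845 + 1·28.085 + 4·15.999 = 159.615 g/mol.
Each formula unit contains 1.40 Mg, equivalent to 1.40/1 = 1.4000 mol MgO.
M(MgO) = 1×24.305 + 1×15.999 = 40.304 g/mol.
Mass of MgO per formula unit = 1.4000 × 40.304 = 56.426 g.
MgO wt% = 56.426 / 159.615 × 100 = 35.35%.

35.35 wt%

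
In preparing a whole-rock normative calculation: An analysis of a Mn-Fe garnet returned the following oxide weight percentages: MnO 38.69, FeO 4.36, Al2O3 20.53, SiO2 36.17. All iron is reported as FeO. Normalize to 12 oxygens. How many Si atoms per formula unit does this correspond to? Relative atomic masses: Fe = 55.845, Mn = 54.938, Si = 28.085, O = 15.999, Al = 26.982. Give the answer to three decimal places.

2.992 Si apfu

MnO: 38.69/70.937 = 0.54541 mol → 0.54541 mol Mn, 0.54541 mol O.
FeO: 4.36/71.844 = 0.06069 mol → 0.06069 mol Fe, 0.06069 mol O.
Al2O3: 20.53/101.961 = 0.20135 mol → 0.40270 mol Al, 0.60405 mol O.
SiO2: 36.17/60.083 = 0.60200 mol → 0.60200 mol Si, 1.20400 mol O.
Total oxygen = 2.41415 mol. Normalization factor = 12/2.41415 = 4.97069.
Si per 12 O = 0.60200 × 4.97069 = 2.992.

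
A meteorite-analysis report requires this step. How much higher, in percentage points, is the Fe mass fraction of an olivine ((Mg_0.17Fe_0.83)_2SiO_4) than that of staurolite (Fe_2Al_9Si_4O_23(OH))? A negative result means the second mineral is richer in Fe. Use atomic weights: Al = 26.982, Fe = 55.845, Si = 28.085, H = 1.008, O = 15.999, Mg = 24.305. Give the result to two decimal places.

First mineral: 92.703 g Fe in 193.047 g formula = 48.02 wt% Fe.
Second mineral: 111.690 g Fe in 851.852 g formula = 13.11 wt% Fe.
48.02% − 13.11% gives a difference of 34.91 percentage points.

34.91 percentage points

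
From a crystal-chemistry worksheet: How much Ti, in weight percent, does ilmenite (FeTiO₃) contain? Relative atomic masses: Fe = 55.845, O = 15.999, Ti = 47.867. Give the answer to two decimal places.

Molar mass of FeTiO₃: 1·55.845 + 1·47.867 + 3·15.999 = 151.709 g/mol.
Mass of Ti per formula unit: 1 × 47.867 = 47.867 g.
Weight fraction Ti = 47.867 / 151.709 = 0.3155.

31.55 weight percent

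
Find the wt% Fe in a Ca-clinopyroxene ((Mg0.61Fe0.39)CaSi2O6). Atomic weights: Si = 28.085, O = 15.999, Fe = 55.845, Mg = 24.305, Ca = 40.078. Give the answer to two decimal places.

M((Mg0.61Fe0.39)CaSi2O6) = 228.848 g/mol.
Fe contributes 0.39 × 55.845 = 21.780 g per mole.
21.780/228.848 = 0.0952 → 9.52%.

9.52 mass %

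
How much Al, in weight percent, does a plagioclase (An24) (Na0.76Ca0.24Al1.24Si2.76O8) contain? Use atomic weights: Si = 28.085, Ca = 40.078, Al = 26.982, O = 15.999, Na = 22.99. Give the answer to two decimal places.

12.58 weight percent

Molar mass of Na0.76Ca0.24Al1.24Si2.76O8: 0.76·22.99 + 0.24·40.078 + 1.24·26.982 + 2.76·28.085 + 8·15.999 = 266.055 g/mol.
Mass of Al per formula unit: 1.24 × 26.982 = 33.458 g.
Weight fraction Al = 33.458 / 266.055 = 0.1258.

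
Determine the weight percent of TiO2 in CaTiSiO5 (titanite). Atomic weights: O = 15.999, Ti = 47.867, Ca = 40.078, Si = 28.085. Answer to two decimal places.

M(CaTiSiO5) = 196.025 g/mol; M(TiO2) = 79.865 g/mol.
Moles TiO2 per formula unit = 1 Ti ÷ 1 = 1.0000.
TiO2 fraction = (1.0000 × 79.865) / 196.025 = 79.865/196.025 = 0.4074.

40.74 wt%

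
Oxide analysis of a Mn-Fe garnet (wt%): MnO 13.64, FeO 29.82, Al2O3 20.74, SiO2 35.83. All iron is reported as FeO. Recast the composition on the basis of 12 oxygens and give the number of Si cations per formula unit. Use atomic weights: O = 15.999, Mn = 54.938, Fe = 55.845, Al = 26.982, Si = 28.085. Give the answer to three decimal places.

MnO (M=70.937): mol = 0.19228; Mn = 0.19228, O = 0.19228.
FeO (M=71.844): mol = 0.41507; Fe = 0.41507, O = 0.41507.
Al2O3 (M=101.961): mol = 0.20341; Al = 0.40682, O = 0.61023.
SiO2 (M=60.083): mol = 0.59634; Si = 0.59634, O = 1.19268.
ΣO = 2.41026; factor = 12/ΣO = 4.97872.
Si apfu = 0.59634 × 4.97872 = 2.969.

2.969 Si apfu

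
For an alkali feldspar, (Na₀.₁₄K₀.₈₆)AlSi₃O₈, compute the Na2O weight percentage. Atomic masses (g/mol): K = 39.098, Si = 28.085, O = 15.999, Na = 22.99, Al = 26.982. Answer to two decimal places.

Molar mass of (Na₀.₁₄K₀.₈₆)AlSi₃O₈ = 0.14·22.99 + 0.86·39.098 + 1·26.982 + 3·28.085 + 8·15.999 = 276.072 g/mol.
Each formula unit contains 0.14 Na, equivalent to 0.14/2 = 0.0700 mol Na2O.
M(Na2O) = 2×22.99 + 1×15.999 = 61.979 g/mol.
Mass of Na2O per formula unit = 0.0700 × 61.979 = 4.339 g.
Na2O wt% = 4.339 / 276.072 × 100 = 1.57%.

1.57 wt%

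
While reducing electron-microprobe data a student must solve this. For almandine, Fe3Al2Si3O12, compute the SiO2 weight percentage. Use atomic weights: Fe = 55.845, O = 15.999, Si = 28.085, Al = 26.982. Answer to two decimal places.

M(Fe3Al2Si3O12) = 497.742 g/mol; M(SiO2) = 60.083 g/mol.
Moles SiO2 per formula unit = 3 Si ÷ 1 = 3.0000.
SiO2 fraction = (3.0000 × 60.083) / 497.742 = 180.249/497.742 = 0.3621.

36.21 wt%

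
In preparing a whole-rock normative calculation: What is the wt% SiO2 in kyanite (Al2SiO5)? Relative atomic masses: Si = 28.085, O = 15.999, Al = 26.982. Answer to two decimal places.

M(Al2SiO5) = 162.044 g/mol; M(SiO2) = 60.083 g/mol.
Moles SiO2 per formula unit = 1 Si ÷ 1 = 1.0000.
SiO2 fraction = (1.0000 × 60.083) / 162.044 = 60.083/162.044 = 0.3708.

37.08 wt%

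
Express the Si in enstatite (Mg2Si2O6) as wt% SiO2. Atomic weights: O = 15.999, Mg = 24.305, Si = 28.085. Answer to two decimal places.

59.85 wt%

M(Mg2Si2O6) = 200.774 g/mol; M(SiO2) = 60.083 g/mol.
Moles SiO2 per formula unit = 2 Si ÷ 1 = 2.0000.
SiO2 fraction = (2.0000 × 60.083) / 200.774 = 120.166/200.774 = 0.5985.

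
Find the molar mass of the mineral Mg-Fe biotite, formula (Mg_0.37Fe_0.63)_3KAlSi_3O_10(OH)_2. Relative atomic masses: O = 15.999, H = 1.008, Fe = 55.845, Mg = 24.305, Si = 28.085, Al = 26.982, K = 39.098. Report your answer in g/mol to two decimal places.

The formula mass is the sum 1.11(24.305) + 1.89(55.845) + 1(39.098) + 1(26.982) + 3(28.085) + 12(15.999) + 2(1.008).

476.86 g/mol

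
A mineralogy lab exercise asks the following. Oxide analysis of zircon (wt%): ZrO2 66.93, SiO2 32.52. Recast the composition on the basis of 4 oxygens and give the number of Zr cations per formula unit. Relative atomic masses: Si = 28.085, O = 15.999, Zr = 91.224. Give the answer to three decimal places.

1.002 Zr apfu

ZrO2: 66.93/123.222 = 0.54317 mol → 0.54317 mol Zr, 1.08634 mol O.
SiO2: 32.52/60.083 = 0.54125 mol → 0.54125 mol Si, 1.08250 mol O.
Total oxygen = 2.16884 mol. Normalization factor = 4/2.16884 = 1.84430.
Zr per 4 O = 0.54317 × 1.84430 = 1.002.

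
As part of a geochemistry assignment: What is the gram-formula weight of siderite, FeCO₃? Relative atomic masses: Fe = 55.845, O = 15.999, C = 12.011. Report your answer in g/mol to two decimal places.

The formula mass is the sum 1*55.845 + 1*12.011 + 3*15.999.

115.85 g/mol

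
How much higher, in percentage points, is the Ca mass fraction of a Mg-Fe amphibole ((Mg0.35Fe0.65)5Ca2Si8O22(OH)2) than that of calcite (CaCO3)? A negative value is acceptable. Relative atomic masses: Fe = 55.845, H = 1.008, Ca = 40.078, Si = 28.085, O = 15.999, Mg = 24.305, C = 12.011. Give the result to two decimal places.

Ca in (Mg0.35Fe0.65)5Ca2Si8O22(OH)2: molar mass 914.858 g/mol; 2×40.078 = 80.156 g → 8.76 wt%.
Ca in CaCO3: molar mass 100.086 g/mol; 1×40.078 = 40.078 g → 40.04 wt%.
Difference = 8.76 − 40.04 = -31.28 percentage points.

-31.28 percentage points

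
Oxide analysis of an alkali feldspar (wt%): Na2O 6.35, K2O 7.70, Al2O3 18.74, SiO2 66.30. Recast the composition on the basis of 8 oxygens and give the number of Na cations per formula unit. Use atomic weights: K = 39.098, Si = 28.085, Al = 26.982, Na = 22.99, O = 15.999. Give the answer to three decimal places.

0.557 Na apfu

Na2O (M=61.979): mol = 0.10245; Na = 0.20490, O = 0.10245.
K2O (M=94.195): mol = 0.08175; K = 0.16350, O = 0.08175.
Al2O3 (M=101.961): mol = 0.18380; Al = 0.36760, O = 0.55140.
SiO2 (M=60.083): mol = 1.10347; Si = 1.10347, O = 2.20694.
ΣO = 2.94254; factor = 8/ΣO = 2.71874.
Na apfu = 0.20490 × 2.71874 = 0.557.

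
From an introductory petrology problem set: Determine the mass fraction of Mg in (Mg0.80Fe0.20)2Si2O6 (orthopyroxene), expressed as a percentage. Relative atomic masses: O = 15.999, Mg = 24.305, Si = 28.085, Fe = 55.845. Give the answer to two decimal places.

Formula mass = 1.60·24.305 + 0.40·55.845 + 2·28.085 + 6·15.999 = 213.390 g/mol, of which 38.888 g is Mg.
So Mg makes up 38.888/213.390 = 0.1822 of the mass, i.e. 18.22%.

18.22 wt%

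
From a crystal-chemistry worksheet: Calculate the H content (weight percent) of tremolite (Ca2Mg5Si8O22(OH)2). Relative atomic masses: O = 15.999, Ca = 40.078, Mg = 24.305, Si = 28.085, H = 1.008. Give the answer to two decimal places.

Molar mass of Ca2Mg5Si8O22(OH)2: 2×40.078 + 5×24.305 + 8×28.085 + 24×15.999 + 2×1.008 = 812.353 g/mol.
Mass of H per formula unit: 2 × 1.008 = 2.016 g.
Weight fraction H = 2.016 / 812.353 = 0.0025.

0.25 weight percent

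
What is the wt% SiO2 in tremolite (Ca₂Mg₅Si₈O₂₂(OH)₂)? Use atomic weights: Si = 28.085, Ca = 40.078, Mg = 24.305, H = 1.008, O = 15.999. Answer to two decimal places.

Formula mass = 812.353 g/mol.
8 Si → 8.0000 mol SiO2 per formula unit; M(SiO2) = 60.083, so SiO2 mass = 480.664 g.
480.664/812.353 × 100 = 59.17 wt%.

59.17 wt%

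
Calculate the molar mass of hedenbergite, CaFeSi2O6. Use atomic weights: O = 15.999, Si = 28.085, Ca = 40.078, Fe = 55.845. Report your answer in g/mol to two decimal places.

The formula mass is the sum 1×40.078 + 1×55.845 + 2×28.085 + 6×15.999.

248.09 g/mol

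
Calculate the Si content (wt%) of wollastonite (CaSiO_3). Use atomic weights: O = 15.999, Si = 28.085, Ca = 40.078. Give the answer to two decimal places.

Molar mass of CaSiO_3: 1×40.078 + 1×28.085 + 3×15.999 = 116.160 g/mol.
Mass of Si per formula unit: 1 × 28.085 = 28.085 g.
Weight fraction Si = 28.085 / 116.160 = 0.2418.

24.18 wt%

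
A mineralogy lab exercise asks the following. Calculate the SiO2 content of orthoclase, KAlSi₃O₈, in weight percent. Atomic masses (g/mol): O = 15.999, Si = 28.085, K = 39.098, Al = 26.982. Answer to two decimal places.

64.76 wt%

M(KAlSi₃O₈) = 278.327 g/mol; M(SiO2) = 60.083 g/mol.
Moles SiO2 per formula unit = 3 Si ÷ 1 = 3.0000.
SiO2 fraction = (3.0000 × 60.083) / 278.327 = 180.249/278.327 = 0.6476.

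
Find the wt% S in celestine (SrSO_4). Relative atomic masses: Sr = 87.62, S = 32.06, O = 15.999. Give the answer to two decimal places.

17.45 mass %

M(SrSO_4) = 183.676 g/mol.
S contributes 1 × 32.06 = 32.060 g per mole.
32.060/183.676 = 0.1745 → 17.45%.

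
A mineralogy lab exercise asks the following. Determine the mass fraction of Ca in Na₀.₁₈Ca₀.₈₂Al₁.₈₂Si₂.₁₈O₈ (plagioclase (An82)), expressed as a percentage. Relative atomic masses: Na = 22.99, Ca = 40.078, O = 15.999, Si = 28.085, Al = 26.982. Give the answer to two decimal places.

Formula mass = 0.18·22.99 + 0.82·40.078 + 1.82·26.982 + 2.18·28.085 + 8·15.999 = 275.327 g/mol, of which 32.864 g is Ca.
So Ca makes up 32.864/275.327 = 0.1194 of the mass, i.e. 11.94%.

11.94 weight percent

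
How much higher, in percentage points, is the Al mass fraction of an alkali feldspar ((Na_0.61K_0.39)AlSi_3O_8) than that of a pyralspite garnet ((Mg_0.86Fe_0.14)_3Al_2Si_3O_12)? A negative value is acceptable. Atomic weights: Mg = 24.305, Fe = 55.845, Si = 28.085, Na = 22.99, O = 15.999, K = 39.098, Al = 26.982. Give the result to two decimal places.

Al in (Na_0.61K_0.39)AlSi_3O_8: molar mass 268.501 g/mol; 1×26.982 = 26.982 g → 10.05 wt%.
Al in (Mg_0.86Fe_0.14)_3Al_2Si_3O_12: molar mass 416.369 g/mol; 2×26.982 = 53.964 g → 12.96 wt%.
Difference = 10.05 − 12.96 = -2.91 percentage points.

-2.91 percentage points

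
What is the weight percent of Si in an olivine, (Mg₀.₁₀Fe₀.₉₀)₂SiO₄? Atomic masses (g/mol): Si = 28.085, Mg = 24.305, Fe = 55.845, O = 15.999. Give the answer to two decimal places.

14.22 wt%

Formula mass = 0.20*24.305 + 1.80*55.845 + 1*28.085 + 4*15.999 = 197.463 g/mol, of which 28.085 g is Si.
So Si makes up 28.085/197.463 = 0.1422 of the mass, i.e. 14.22%.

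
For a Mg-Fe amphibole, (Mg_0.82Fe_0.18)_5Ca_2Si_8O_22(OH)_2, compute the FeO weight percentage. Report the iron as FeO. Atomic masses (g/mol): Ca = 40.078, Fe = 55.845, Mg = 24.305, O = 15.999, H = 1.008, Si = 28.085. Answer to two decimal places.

M((Mg_0.82Fe_0.18)_5Ca_2Si_8O_22(OH)_2) = 840.739 g/mol; M(FeO) = 71.844 g/mol.
Moles FeO per formula unit = 0.90 Fe ÷ 1 = 0.9000.
FeO fraction = (0.9000 × 71.844) / 840.739 = 64.660/840.739 = 0.0769.

7.69 wt%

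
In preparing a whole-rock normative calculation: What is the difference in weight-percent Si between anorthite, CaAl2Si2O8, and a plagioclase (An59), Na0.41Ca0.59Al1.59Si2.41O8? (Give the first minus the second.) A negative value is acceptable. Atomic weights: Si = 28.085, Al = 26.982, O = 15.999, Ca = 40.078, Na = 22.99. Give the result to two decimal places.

Si in CaAl2Si2O8: molar mass 278.204 g/mol; 2×28.085 = 56.170 g → 20.19 wt%.
Si in Na0.41Ca0.59Al1.59Si2.41O8: molar mass 271.650 g/mol; 2.41×28.085 = 67.685 g → 24.92 wt%.
Difference = 20.19 − 24.92 = -4.73 percentage points.

-4.73 percentage points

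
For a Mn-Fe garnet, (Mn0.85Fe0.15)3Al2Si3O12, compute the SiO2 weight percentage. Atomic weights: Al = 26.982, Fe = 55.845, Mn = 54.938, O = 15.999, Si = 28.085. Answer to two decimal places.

36.38 wt%

M((Mn0.85Fe0.15)3Al2Si3O12) = 495.429 g/mol; M(SiO2) = 60.083 g/mol.
Moles SiO2 per formula unit = 3 Si ÷ 1 = 3.0000.
SiO2 fraction = (3.0000 × 60.083) / 495.429 = 180.249/495.429 = 0.3638.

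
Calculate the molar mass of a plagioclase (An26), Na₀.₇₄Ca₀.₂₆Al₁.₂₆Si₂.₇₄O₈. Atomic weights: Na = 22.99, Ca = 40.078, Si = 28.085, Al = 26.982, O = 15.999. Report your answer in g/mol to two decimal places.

The formula mass is the sum 0.74*22.99 + 0.26*40.078 + 1.26*26.982 + 2.74*28.085 + 8*15.999.

266.38 g/mol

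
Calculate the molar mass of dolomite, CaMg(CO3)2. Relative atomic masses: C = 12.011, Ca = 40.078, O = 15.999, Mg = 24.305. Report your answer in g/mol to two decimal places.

The formula mass is the sum 1(40.078) + 1(24.305) + 2(12.011) + 6(15.999).

184.40 g/mol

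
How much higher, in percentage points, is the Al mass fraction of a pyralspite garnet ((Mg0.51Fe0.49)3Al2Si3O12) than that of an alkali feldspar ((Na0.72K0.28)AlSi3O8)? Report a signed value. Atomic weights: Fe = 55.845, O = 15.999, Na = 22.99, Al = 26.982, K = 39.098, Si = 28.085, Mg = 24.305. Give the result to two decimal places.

Al in (Mg0.51Fe0.49)3Al2Si3O12: molar mass 449.486 g/mol; 2×26.982 = 53.964 g → 12.01 wt%.
Al in (Na0.72K0.28)AlSi3O8: molar mass 266.729 g/mol; 1×26.982 = 26.982 g → 10.12 wt%.
Difference = 12.01 − 10.12 = 1.89 percentage points.

1.89 percentage points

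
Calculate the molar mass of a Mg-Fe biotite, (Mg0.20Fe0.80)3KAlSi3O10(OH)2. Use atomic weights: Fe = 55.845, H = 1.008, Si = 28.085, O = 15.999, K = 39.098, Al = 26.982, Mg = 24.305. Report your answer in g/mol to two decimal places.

M = 0.60·24.305 + 2.40·55.845 + 1·39.098 + 1·26.982 + 3·28.085 + 12·15.999 + 2·1.008

492.95 g/mol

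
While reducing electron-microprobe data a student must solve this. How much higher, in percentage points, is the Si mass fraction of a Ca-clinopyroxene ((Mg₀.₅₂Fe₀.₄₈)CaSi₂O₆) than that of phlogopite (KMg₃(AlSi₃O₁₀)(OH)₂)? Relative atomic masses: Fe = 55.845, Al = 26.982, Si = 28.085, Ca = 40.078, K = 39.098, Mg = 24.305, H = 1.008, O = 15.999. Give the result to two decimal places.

Si in (Mg₀.₅₂Fe₀.₄₈)CaSi₂O₆: molar mass 231.686 g/mol; 2×28.085 = 56.170 g → 24.24 wt%.
Si in KMg₃(AlSi₃O₁₀)(OH)₂: molar mass 417.254 g/mol; 3×28.085 = 84.255 g → 20.19 wt%.
Difference = 24.24 − 20.19 = 4.05 percentage points.

4.05 percentage points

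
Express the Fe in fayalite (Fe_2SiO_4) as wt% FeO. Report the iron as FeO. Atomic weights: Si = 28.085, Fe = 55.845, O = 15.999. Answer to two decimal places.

70.51 wt%

M(Fe_2SiO_4) = 203.771 g/mol; M(FeO) = 71.844 g/mol.
Moles FeO per formula unit = 2 Fe ÷ 1 = 2.0000.
FeO fraction = (2.0000 × 71.844) / 203.771 = 143.688/203.771 = 0.7051.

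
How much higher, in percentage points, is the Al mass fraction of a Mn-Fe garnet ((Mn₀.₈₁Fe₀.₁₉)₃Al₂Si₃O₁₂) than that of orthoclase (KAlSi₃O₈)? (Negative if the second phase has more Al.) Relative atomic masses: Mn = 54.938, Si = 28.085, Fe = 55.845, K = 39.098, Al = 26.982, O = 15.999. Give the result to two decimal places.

1.20 percentage points

M((Mn₀.₈₁Fe₀.₁₉)₃Al₂Si₃O₁₂) = 495.538 g/mol, so wt% Al = 53.964/495.538 × 100 = 10.89%.
M(KAlSi₃O₈) = 278.327 g/mol, so wt% Al = 26.982/278.327 × 100 = 9.69%.
10.89 − 9.69 = 1.20 pp.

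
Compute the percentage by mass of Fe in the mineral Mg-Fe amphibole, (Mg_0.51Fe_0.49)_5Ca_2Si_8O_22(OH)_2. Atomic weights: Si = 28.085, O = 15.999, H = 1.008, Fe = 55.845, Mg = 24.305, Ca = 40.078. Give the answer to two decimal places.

Formula mass = 2.55·24.305 + 2.45·55.845 + 2·40.078 + 8·28.085 + 24·15.999 + 2·1.008 = 889.626 g/mol, of which 136.820 g is Fe.
So Fe makes up 136.820/889.626 = 0.1538 of the mass, i.e. 15.38%.

15.38 wt%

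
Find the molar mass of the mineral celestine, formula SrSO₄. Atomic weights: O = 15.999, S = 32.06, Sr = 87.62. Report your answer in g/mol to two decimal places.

183.68 g/mol

M = 1(87.62) + 1(32.06) + 4(15.999)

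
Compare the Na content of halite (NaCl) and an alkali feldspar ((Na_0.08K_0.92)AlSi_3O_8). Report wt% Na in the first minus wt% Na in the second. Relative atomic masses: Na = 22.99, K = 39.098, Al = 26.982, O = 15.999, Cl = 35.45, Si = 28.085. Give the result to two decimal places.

38.68 percentage points

First mineral: 22.990 g Na in 58.440 g formula = 39.34 wt% Na.
Second mineral: 1.839 g Na in 277.038 g formula = 0.66 wt% Na.
39.34% − 0.66% gives a difference of 38.68 percentage points.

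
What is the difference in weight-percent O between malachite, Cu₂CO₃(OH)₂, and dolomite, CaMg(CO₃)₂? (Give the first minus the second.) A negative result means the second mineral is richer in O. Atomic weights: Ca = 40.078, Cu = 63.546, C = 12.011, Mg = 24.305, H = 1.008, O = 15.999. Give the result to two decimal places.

M(Cu₂CO₃(OH)₂) = 221.114 g/mol, so wt% O = 79.995/221.114 × 100 = 36.18%.
M(CaMg(CO₃)₂) = 184.399 g/mol, so wt% O = 95.994/184.399 × 100 = 52.06%.
36.18 − 52.06 = -15.88 pp.

-15.88 percentage points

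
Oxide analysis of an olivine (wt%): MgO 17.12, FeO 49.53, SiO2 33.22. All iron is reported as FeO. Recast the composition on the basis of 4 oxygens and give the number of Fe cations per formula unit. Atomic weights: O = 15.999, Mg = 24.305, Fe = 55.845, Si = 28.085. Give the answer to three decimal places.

17.12 wt% MgO ÷ 40.304 g/mol = 0.42477 mol, giving 0.42477 Mg and 0.42477 O.
49.53 wt% FeO ÷ 71.844 g/mol = 0.68941 mol, giving 0.68941 Fe and 0.68941 O.
33.22 wt% SiO2 ÷ 60.083 g/mol = 0.55290 mol, giving 0.55290 Si and 1.10580 O.
Oxygen sums to 2.21998; scaling by 4/2.21998 = 1.80182 puts the formula on 4 O.
Fe: 0.68941 × 1.80182 = 1.242 atoms per formula unit.

1.242 Fe apfu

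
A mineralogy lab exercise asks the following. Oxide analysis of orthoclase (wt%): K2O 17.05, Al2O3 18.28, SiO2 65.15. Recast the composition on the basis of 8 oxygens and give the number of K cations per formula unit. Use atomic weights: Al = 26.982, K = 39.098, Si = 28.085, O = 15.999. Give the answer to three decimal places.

17.05 wt% K2O ÷ 94.195 g/mol = 0.18101 mol, giving 0.36202 K and 0.18101 O.
18.28 wt% Al2O3 ÷ 101.961 g/mol = 0.17928 mol, giving 0.35856 Al and 0.53784 O.
65.15 wt% SiO2 ÷ 60.083 g/mol = 1.08433 mol, giving 1.08433 Si and 2.16866 O.
Oxygen sums to 2.88751; scaling by 8/2.88751 = 2.77055 puts the formula on 8 O.
K: 0.36202 × 2.77055 = 1.003 atoms per formula unit.

1.003 K apfu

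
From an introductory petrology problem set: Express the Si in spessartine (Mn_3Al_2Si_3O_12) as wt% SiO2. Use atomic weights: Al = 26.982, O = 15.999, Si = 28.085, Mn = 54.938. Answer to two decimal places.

M(Mn_3Al_2Si_3O_12) = 495.021 g/mol; M(SiO2) = 60.083 g/mol.
Moles SiO2 per formula unit = 3 Si ÷ 1 = 3.0000.
SiO2 fraction = (3.0000 × 60.083) / 495.021 = 180.249/495.021 = 0.3641.

36.41 wt%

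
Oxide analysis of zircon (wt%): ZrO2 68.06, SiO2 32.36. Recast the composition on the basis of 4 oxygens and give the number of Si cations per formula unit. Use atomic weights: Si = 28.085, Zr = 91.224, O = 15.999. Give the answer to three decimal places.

0.987 Si apfu

ZrO2: 68.06/123.222 = 0.55234 mol → 0.55234 mol Zr, 1.10468 mol O.
SiO2: 32.36/60.083 = 0.53859 mol → 0.53859 mol Si, 1.07718 mol O.
Total oxygen = 2.18186 mol. Normalization factor = 4/2.18186 = 1.83330.
Si per 4 O = 0.53859 × 1.83330 = 0.987.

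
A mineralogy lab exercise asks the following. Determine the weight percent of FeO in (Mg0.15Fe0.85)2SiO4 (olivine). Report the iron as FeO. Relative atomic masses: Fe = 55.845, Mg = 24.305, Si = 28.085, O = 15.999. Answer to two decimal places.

62.86 wt%

Formula mass = 194.309 g/mol.
1.70 Fe → 1.7000 mol FeO per formula unit; M(FeO) = 71.844, so FeO mass = 122.135 g.
122.135/194.309 × 100 = 62.86 wt%.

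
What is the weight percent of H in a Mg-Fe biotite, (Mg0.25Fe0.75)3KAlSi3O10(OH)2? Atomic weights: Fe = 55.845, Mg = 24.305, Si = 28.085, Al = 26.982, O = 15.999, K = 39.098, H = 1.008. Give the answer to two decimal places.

0.41 wt%

Molar mass of (Mg0.25Fe0.75)3KAlSi3O10(OH)2: 0.75·24.305 + 2.25·55.845 + 1·39.098 + 1·26.982 + 3·28.085 + 12·15.999 + 2·1.008 = 488.219 g/mol.
Mass of H per formula unit: 2 × 1.008 = 2.016 g.
Weight fraction H = 2.016 / 488.219 = 0.0041.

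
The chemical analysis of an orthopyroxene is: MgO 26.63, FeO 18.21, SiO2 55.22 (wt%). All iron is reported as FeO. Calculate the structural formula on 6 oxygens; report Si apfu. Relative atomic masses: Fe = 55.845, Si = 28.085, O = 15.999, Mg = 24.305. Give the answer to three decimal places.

2.004 Si apfu

26.63 wt% MgO ÷ 40.304 g/mol = 0.66073 mol, giving 0.66073 Mg and 0.66073 O.
18.21 wt% FeO ÷ 71.844 g/mol = 0.25347 mol, giving 0.25347 Fe and 0.25347 O.
55.22 wt% SiO2 ÷ 60.083 g/mol = 0.91906 mol, giving 0.91906 Si and 1.83812 O.
Oxygen sums to 2.75232; scaling by 6/2.75232 = 2.17998 puts the formula on 6 O.
Si: 0.91906 × 2.17998 = 2.004 atoms per formula unit.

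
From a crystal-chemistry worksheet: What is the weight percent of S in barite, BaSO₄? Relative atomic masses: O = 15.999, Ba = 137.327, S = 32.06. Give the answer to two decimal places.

M(BaSO₄) = 233.383 g/mol.
S contributes 1 × 32.06 = 32.060 g per mole.
32.060/233.383 = 0.1374 → 13.74%.

13.74 mass %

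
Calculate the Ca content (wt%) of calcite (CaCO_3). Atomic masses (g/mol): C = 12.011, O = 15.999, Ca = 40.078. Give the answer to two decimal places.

Molar mass of CaCO_3: 1*40.078 + 1*12.011 + 3*15.999 = 100.086 g/mol.
Mass of Ca per formula unit: 1 × 40.078 = 40.078 g.
Weight fraction Ca = 40.078 / 100.086 = 0.4004.

40.04 wt%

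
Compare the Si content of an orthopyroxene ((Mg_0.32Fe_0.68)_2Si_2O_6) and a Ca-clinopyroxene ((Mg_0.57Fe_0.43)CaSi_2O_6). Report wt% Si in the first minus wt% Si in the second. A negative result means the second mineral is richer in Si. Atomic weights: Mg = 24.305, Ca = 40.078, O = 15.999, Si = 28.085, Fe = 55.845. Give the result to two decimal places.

M((Mg_0.32Fe_0.68)_2Si_2O_6) = 243.668 g/mol, so wt% Si = 56.170/243.668 × 100 = 23.05%.
M((Mg_0.57Fe_0.43)CaSi_2O_6) = 230.109 g/mol, so wt% Si = 56.170/230.109 × 100 = 24.41%.
23.05 − 24.41 = -1.36 pp.

-1.36 percentage points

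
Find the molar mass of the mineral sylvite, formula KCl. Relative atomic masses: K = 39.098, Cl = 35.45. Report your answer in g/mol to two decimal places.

K: 1 × 39.098 = 39.0980
Cl: 1 × 35.45 = 35.4500
Summing the contributions gives the formula mass.

74.55 g/mol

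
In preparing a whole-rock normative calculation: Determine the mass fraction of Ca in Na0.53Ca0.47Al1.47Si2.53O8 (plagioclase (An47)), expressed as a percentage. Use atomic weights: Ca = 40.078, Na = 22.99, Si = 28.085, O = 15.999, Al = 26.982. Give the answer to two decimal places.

6.98 mass %

M(Na0.53Ca0.47Al1.47Si2.53O8) = 269.732 g/mol.
Ca contributes 0.47 × 40.078 = 18.837 g per mole.
18.837/269.732 = 0.0698 → 6.98%.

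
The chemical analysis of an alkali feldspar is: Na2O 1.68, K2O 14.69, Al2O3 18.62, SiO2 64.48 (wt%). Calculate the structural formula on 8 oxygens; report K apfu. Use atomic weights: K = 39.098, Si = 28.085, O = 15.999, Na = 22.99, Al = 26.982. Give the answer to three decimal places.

0.867 K apfu

Na2O: 1.68/61.979 = 0.02711 mol → 0.05422 mol Na, 0.02711 mol O.
K2O: 14.69/94.195 = 0.15595 mol → 0.31190 mol K, 0.15595 mol O.
Al2O3: 18.62/101.961 = 0.18262 mol → 0.36524 mol Al, 0.54786 mol O.
SiO2: 64.48/60.083 = 1.07318 mol → 1.07318 mol Si, 2.14636 mol O.
Total oxygen = 2.87728 mol. Normalization factor = 8/2.87728 = 2.78040.
K per 8 O = 0.31190 × 2.78040 = 0.867.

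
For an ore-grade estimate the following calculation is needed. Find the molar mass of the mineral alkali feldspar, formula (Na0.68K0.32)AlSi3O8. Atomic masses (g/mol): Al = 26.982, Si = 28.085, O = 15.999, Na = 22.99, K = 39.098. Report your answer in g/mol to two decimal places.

The formula mass is the sum 0.68×22.99 + 0.32×39.098 + 1×26.982 + 3×28.085 + 8×15.999.

267.37 g/mol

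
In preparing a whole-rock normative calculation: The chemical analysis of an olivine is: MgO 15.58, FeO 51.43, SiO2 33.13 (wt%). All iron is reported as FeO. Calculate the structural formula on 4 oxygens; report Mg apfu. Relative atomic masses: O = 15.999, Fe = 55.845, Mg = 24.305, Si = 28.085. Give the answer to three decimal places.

0.701 Mg apfu

15.58 wt% MgO ÷ 40.304 g/mol = 0.38656 mol, giving 0.38656 Mg and 0.38656 O.
51.43 wt% FeO ÷ 71.844 g/mol = 0.71586 mol, giving 0.71586 Fe and 0.71586 O.
33.13 wt% SiO2 ÷ 60.083 g/mol = 0.55140 mol, giving 0.55140 Si and 1.10280 O.
Oxygen sums to 2.20522; scaling by 4/2.20522 = 1.81388 puts the formula on 4 O.
Mg: 0.38656 × 1.81388 = 0.701 atoms per formula unit.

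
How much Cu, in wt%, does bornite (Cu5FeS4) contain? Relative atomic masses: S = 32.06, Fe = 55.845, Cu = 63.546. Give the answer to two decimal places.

M(Cu5FeS4) = 501.815 g/mol.
Cu contributes 5 × 63.546 = 317.730 g per mole.
317.730/501.815 = 0.6332 → 63.32%.

63.32 wt%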